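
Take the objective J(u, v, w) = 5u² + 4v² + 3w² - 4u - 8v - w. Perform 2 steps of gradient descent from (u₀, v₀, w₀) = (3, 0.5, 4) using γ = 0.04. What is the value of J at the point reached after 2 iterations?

∇J = (10u - 4, 8v - 8, 6w - 1)
(u₁, v₁, w₁) = (3, 0.5, 4) − 0.04·(26, -4, 23) = (1.96, 0.66, 3.08)
(u₂, v₂, w₂) = (1.96, 0.66, 3.08) − 0.04·(15.6, -2.72, 17.48) = (1.336, 0.7688, 2.3808)
J(1.336, 0.7688, 2.3808) = 14.41811968

14.41811968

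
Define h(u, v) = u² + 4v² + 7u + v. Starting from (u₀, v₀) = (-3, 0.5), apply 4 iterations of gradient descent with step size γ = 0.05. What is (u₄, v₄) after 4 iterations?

∇h = (2u + 7, 8v + 1)
(u₁, v₁) = (-3, 0.5) − 0.05·(1, 5) = (-3.05, 0.25)
(u₂, v₂) = (-3.05, 0.25) − 0.05·(0.9, 3) = (-3.095, 0.1)
(u₃, v₃) = (-3.095, 0.1) − 0.05·(0.81, 1.8) = (-3.1355, 0.01)
(u₄, v₄) = (-3.1355, 0.01) − 0.05·(0.729, 1.08) = (-3.17195, -0.044)

(-3.17195, -0.044)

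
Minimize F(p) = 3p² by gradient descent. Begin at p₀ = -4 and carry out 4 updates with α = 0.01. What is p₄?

-3.12299584

F′(p) = 6p
Step 1: F′(-4) = -24; p₁ = -4 − 0.01·(-24) = -3.76
Step 2: F′(-3.76) = -22.56; p₂ = -3.76 − 0.01·(-22.56) = -3.5344
Step 3: F′(-3.5344) = -21.2064; p₃ = -3.5344 − 0.01·(-21.2064) = -3.322336
Step 4: F′(-3.322336) = -19.934016; p₄ = -3.322336 − 0.01·(-19.934016) = -3.12299584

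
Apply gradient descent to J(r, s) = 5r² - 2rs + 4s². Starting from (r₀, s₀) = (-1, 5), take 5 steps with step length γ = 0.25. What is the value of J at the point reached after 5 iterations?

∇J = (10r - 2s, -2r + 8s)
(r₁, s₁) = (-1, 5) − 0.25·(-20, 42) = (4, -5.5)
(r₂, s₂) = (4, -5.5) − 0.25·(51, -52) = (-8.75, 7.5)
(r₃, s₃) = (-8.75, 7.5) − 0.25·(-102.5, 77.5) = (16.875, -11.875)
(r₄, s₄) = (16.875, -11.875) − 0.25·(192.5, -128.75) = (-31.25, 20.3125)
(r₅, s₅) = (-31.25, 20.3125) − 0.25·(-353.125, 225) = (57.03125, -35.9375)
J(57.03125, -35.9375) = 25527.9541015625

25527.9541015625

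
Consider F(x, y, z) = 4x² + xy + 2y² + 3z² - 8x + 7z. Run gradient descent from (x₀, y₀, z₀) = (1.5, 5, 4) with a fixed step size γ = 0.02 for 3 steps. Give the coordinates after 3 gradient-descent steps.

(1.065456, 3.820212, 2.354272)

∇F = (8x + y - 8, x + 4y, 6z + 7)
(x₁, y₁, z₁) = (1.5, 5, 4) − 0.02·(9, 21.5, 31) = (1.32, 4.57, 3.38)
(x₂, y₂, z₂) = (1.32, 4.57, 3.38) − 0.02·(7.13, 19.6, 27.28) = (1.1774, 4.178, 2.8344)
(x₃, y₃, z₃) = (1.1774, 4.178, 2.8344) − 0.02·(5.5972, 17.8894, 24.0064) = (1.065456, 3.820212, 2.354272)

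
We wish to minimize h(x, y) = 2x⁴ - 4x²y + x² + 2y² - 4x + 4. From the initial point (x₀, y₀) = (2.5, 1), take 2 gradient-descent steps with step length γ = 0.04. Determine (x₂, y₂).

∇h = (8x³ - 8xy + 2x - 4, -4x² + 4y)
Step 1: at (2.5, 1), ∇h = (106, -21) → (2.5, 1) − 0.04·(106, -21) = (-1.74, 1.84)
Step 2: at (-1.74, 1.84), ∇h = (-24.011392, -4.7504) → (-1.74, 1.84) − 0.04·(-24.011392, -4.7504) = (-0.77954432, 2.030016)

(-0.77954432, 2.030016)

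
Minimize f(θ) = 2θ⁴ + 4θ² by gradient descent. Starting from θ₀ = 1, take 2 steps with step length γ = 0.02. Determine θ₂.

f′(θ) = 8θ³ + 8θ
Step 1: f′(1) = 16; θ₁ = 1 − 0.02·16 = 0.68
Step 2: f′(0.68) = 7.955456; θ₂ = 0.68 − 0.02·7.955456 = 0.52089088

0.52089088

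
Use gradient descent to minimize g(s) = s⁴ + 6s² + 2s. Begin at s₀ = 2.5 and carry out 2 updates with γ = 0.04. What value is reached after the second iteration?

-0.41005568

g′(s) = 4s³ + 12s + 2
Step 1: g′(2.5) = 94.5; s₁ = 2.5 − 0.04·94.5 = -1.28
Step 2: g′(-1.28) = -21.748608; s₂ = -1.28 − 0.04·(-21.748608) = -0.41005568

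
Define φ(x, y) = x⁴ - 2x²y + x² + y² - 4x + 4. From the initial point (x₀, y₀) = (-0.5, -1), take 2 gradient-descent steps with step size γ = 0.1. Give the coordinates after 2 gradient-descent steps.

∇φ = (4x³ - 4xy + 2x - 4, -2x² + 2y)
Step 1: at (-0.5, -1), ∇φ = (-7.5, -2.5) → (-0.5, -1) − 0.1·(-7.5, -2.5) = (0.25, -0.75)
Step 2: at (0.25, -0.75), ∇φ = (-2.6875, -1.625) → (0.25, -0.75) − 0.1·(-2.6875, -1.625) = (0.51875, -0.5875)

(0.51875, -0.5875)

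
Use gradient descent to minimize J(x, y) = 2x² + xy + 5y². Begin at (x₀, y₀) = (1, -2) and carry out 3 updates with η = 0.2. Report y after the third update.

1.968

∇J = (4x + y, x + 10y)
Step 1: at (1, -2), ∇J = (2, -19) → (1, -2) − 0.2·(2, -19) = (0.6, 1.8)
Step 2: at (0.6, 1.8), ∇J = (4.2, 18.6) → (0.6, 1.8) − 0.2·(4.2, 18.6) = (-0.24, -1.92)
Step 3: at (-0.24, -1.92), ∇J = (-2.88, -19.44) → (-0.24, -1.92) − 0.2·(-2.88, -19.44) = (0.336, 1.968)
y = 1.968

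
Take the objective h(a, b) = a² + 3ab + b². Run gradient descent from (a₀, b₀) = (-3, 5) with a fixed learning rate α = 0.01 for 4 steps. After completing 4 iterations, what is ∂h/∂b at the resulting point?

∇h = (2a + 3b, 3a + 2b)
(a₁, b₁) = (-3, 5) − 0.01·(9, 1) = (-3.09, 4.99)
(a₂, b₂) = (-3.09, 4.99) − 0.01·(8.79, 0.71) = (-3.1779, 4.9829)
(a₃, b₃) = (-3.1779, 4.9829) − 0.01·(8.5929, 0.4321) = (-3.263829, 4.978579)
(a₄, b₄) = (-3.263829, 4.978579) − 0.01·(8.408079, 0.165671) = (-3.34790979, 4.97692229)
∂h/∂b at (-3.34790979, 4.97692229) = -0.08988479

-0.08988479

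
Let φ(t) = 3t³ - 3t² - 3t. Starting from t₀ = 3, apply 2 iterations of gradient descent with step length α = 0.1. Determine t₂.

φ′(t) = 9t² - 6t - 3
Step 1: φ′(3) = 60; t₁ = 3 − 0.1·60 = -3
Step 2: φ′(-3) = 96; t₂ = -3 − 0.1·96 = -12.6

-12.6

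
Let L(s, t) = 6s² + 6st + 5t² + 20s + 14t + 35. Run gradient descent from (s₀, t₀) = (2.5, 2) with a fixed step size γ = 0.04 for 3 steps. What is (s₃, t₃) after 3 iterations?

(-1.085792, -0.692672)

∇L = (12s + 6t + 20, 6s + 10t + 14)
Step 1: at (2.5, 2), ∇L = (62, 49) → (2.5, 2) − 0.04·(62, 49) = (0.02, 0.04)
Step 2: at (0.02, 0.04), ∇L = (20.48, 14.52) → (0.02, 0.04) − 0.04·(20.48, 14.52) = (-0.7992, -0.5408)
Step 3: at (-0.7992, -0.5408), ∇L = (7.1648, 3.7968) → (-0.7992, -0.5408) − 0.04·(7.1648, 3.7968) = (-1.085792, -0.692672)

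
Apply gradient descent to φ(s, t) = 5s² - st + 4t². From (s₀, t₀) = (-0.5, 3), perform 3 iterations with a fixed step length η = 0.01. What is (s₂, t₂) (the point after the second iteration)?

∇φ = (10s - t, -s + 8t)
Step 1: at (-0.5, 3), ∇φ = (-8, 24.5) → (-0.5, 3) − 0.01·(-8, 24.5) = (-0.42, 2.755)
Step 2: at (-0.42, 2.755), ∇φ = (-6.955, 22.46) → (-0.42, 2.755) − 0.01·(-6.955, 22.46) = (-0.35045, 2.5304)

(-0.35045, 2.5304)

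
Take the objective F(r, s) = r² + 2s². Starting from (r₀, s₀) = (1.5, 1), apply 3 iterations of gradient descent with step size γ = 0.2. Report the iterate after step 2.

∇F = (2r, 4s)
(r₁, s₁) = (1.5, 1) − 0.2·(3, 4) = (0.9, 0.2)
(r₂, s₂) = (0.9, 0.2) − 0.2·(1.8, 0.8) = (0.54, 0.04)

(0.54, 0.04)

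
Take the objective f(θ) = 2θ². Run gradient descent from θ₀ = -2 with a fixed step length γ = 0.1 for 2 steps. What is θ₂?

-0.72

f′(θ) = 4θ
Step 1: f′(-2) = -8; θ₁ = -2 − 0.1·(-8) = -1.2
Step 2: f′(-1.2) = -4.8; θ₂ = -1.2 − 0.1·(-4.8) = -0.72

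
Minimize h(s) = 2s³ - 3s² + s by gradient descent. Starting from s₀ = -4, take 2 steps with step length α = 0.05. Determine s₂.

h′(s) = 6s² - 6s + 1
s₁ = -4 − 0.05·121 = -10.05
s₂ = -10.05 − 0.05·667.315 = -43.41575

-43.41575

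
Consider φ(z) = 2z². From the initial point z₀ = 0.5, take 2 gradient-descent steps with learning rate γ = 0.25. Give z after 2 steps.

φ′(z) = 4z
Step 1: φ′(0.5) = 2; z₁ = 0.5 − 0.25·2 = 0
Step 2: φ′(0) = 0; z₂ = 0 − 0.25·0 = 0

0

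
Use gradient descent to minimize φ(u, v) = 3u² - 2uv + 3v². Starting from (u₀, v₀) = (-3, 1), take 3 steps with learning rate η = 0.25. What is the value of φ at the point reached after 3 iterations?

∇φ = (6u - 2v, -2u + 6v)
(u₁, v₁) = (-3, 1) − 0.25·(-20, 12) = (2, -2)
(u₂, v₂) = (2, -2) − 0.25·(16, -16) = (-2, 2)
(u₃, v₃) = (-2, 2) − 0.25·(-16, 16) = (2, -2)
φ(2, -2) = 32

32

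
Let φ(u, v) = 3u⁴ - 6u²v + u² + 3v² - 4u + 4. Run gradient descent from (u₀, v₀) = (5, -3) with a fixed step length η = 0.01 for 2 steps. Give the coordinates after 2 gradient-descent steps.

(190.48256672, 7.198776)

∇φ = (12u³ - 12uv + 2u - 4, -6u² + 6v)
(u₁, v₁) = (5, -3) − 0.01·(1686, -168) = (-11.86, -1.32)
(u₂, v₂) = (-11.86, -1.32) − 0.01·(-20234.256672, -851.8776) = (190.48256672, 7.198776)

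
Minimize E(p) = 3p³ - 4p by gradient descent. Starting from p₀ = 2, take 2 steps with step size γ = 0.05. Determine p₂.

E′(p) = 9p² - 4
Step 1: E′(2) = 32; p₁ = 2 − 0.05·32 = 0.4
Step 2: E′(0.4) = -2.56; p₂ = 0.4 − 0.05·(-2.56) = 0.528

0.528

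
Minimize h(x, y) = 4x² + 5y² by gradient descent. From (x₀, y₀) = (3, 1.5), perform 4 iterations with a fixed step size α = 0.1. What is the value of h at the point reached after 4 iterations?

∇h = (8x, 10y)
Step 1: at (3, 1.5), ∇h = (24, 15) → (3, 1.5) − 0.1·(24, 15) = (0.6, 0)
Step 2: at (0.6, 0), ∇h = (4.8, 0) → (0.6, 0) − 0.1·(4.8, 0) = (0.12, 0)
Step 3: at (0.12, 0), ∇h = (0.96, 0) → (0.12, 0) − 0.1·(0.96, 0) = (0.024, 0)
Step 4: at (0.024, 0), ∇h = (0.192, 0) → (0.024, 0) − 0.1·(0.192, 0) = (0.0048, 0)
h(0.0048, 0) = 0.00009216

0.00009216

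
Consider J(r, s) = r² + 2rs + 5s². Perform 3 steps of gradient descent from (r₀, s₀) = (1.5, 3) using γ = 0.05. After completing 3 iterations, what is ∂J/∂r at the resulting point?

1.752

∇J = (2r + 2s, 2r + 10s)
(r₁, s₁) = (1.5, 3) − 0.05·(9, 33) = (1.05, 1.35)
(r₂, s₂) = (1.05, 1.35) − 0.05·(4.8, 15.6) = (0.81, 0.57)
(r₃, s₃) = (0.81, 0.57) − 0.05·(2.76, 7.32) = (0.672, 0.204)
∂J/∂r at (0.672, 0.204) = 1.752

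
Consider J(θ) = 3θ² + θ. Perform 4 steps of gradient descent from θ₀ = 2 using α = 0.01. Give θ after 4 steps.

J′(θ) = 6θ + 1
θ₁ = 2 − 0.01·13 = 1.87
θ₂ = 1.87 − 0.01·12.22 = 1.7478
θ₃ = 1.7478 − 0.01·11.4868 = 1.632932
θ₄ = 1.632932 − 0.01·10.797592 = 1.52495608

1.52495608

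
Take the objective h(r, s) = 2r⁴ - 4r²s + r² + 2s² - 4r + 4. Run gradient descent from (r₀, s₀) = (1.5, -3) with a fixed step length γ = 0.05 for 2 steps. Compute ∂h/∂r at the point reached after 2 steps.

48.798506442752

∇h = (8r³ - 8rs + 2r - 4, -4r² + 4s)
Step 1: at (1.5, -3), ∇h = (62, -21) → (1.5, -3) − 0.05·(62, -21) = (-1.6, -1.95)
Step 2: at (-1.6, -1.95), ∇h = (-64.928, -18.04) → (-1.6, -1.95) − 0.05·(-64.928, -18.04) = (1.6464, -1.048)
∂h/∂r at (1.6464, -1.048) = 48.798506442752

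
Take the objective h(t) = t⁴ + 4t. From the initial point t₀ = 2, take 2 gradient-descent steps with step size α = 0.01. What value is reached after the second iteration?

1.42356224

h′(t) = 4t³ + 4
Step 1: h′(2) = 36; t₁ = 2 − 0.01·36 = 1.64
Step 2: h′(1.64) = 21.643776; t₂ = 1.64 − 0.01·21.643776 = 1.42356224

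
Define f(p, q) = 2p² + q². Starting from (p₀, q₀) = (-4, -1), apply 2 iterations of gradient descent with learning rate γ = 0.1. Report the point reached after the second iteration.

∇f = (4p, 2q)
Step 1: at (-4, -1), ∇f = (-16, -2) → (-4, -1) − 0.1·(-16, -2) = (-2.4, -0.8)
Step 2: at (-2.4, -0.8), ∇f = (-9.6, -1.6) → (-2.4, -0.8) − 0.1·(-9.6, -1.6) = (-1.44, -0.64)

(-1.44, -0.64)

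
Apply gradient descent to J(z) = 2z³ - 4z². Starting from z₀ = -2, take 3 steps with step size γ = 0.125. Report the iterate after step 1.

J′(z) = 6z² - 8z
Step 1: J′(-2) = 40; z₁ = -2 − 0.125·40 = -7

-7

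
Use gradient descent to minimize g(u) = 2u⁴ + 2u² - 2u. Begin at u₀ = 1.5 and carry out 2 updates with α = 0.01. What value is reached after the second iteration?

g′(u) = 8u³ + 4u - 2
Step 1: g′(1.5) = 31; u₁ = 1.5 − 0.01·31 = 1.19
Step 2: g′(1.19) = 16.241272; u₂ = 1.19 − 0.01·16.241272 = 1.02758728

1.02758728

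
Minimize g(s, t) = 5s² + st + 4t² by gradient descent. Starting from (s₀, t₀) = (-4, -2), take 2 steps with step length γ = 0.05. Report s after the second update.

∇g = (10s + t, s + 8t)
Step 1: at (-4, -2), ∇g = (-42, -20) → (-4, -2) − 0.05·(-42, -20) = (-1.9, -1)
Step 2: at (-1.9, -1), ∇g = (-20, -9.9) → (-1.9, -1) − 0.05·(-20, -9.9) = (-0.9, -0.505)
s = -0.9

-0.9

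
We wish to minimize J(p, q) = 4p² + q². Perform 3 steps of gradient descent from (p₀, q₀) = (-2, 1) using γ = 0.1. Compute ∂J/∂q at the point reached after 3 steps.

1.024

∇J = (8p, 2q)
(p₁, q₁) = (-2, 1) − 0.1·(-16, 2) = (-0.4, 0.8)
(p₂, q₂) = (-0.4, 0.8) − 0.1·(-3.2, 1.6) = (-0.08, 0.64)
(p₃, q₃) = (-0.08, 0.64) − 0.1·(-0.64, 1.28) = (-0.016, 0.512)
∂J/∂q at (-0.016, 0.512) = 1.024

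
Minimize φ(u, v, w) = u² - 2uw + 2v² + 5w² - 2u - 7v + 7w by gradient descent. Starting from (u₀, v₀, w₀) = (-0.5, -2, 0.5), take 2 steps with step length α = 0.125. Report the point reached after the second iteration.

(-0.03125, 0.8125, -0.59375)

∇φ = (2u - 2w - 2, 4v - 7, -2u + 10w + 7)
(u₁, v₁, w₁) = (-0.5, -2, 0.5) − 0.125·(-4, -15, 13) = (0, -0.125, -1.125)
(u₂, v₂, w₂) = (0, -0.125, -1.125) − 0.125·(0.25, -7.5, -4.25) = (-0.03125, 0.8125, -0.59375)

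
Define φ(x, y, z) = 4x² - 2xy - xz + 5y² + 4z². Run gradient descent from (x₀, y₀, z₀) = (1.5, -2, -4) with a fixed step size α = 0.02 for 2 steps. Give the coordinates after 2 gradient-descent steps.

∇φ = (8x - 2y - z, -2x + 10y, -x + 8z)
Step 1: at (1.5, -2, -4), ∇φ = (20, -23, -33.5) → (1.5, -2, -4) − 0.02·(20, -23, -33.5) = (1.1, -1.54, -3.33)
Step 2: at (1.1, -1.54, -3.33), ∇φ = (15.21, -17.6, -27.74) → (1.1, -1.54, -3.33) − 0.02·(15.21, -17.6, -27.74) = (0.7958, -1.188, -2.7752)

(0.7958, -1.188, -2.7752)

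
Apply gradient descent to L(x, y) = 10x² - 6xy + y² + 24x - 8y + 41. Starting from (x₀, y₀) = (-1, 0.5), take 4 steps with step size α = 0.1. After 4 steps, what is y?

∇L = (20x - 6y + 24, -6x + 2y - 8)
Step 1: at (-1, 0.5), ∇L = (1, -1) → (-1, 0.5) − 0.1·(1, -1) = (-1.1, 0.6)
Step 2: at (-1.1, 0.6), ∇L = (-1.6, -0.2) → (-1.1, 0.6) − 0.1·(-1.6, -0.2) = (-0.94, 0.62)
Step 3: at (-0.94, 0.62), ∇L = (1.48, -1.12) → (-0.94, 0.62) − 0.1·(1.48, -1.12) = (-1.088, 0.732)
Step 4: at (-1.088, 0.732), ∇L = (-2.152, -0.008) → (-1.088, 0.732) − 0.1·(-2.152, -0.008) = (-0.8728, 0.7328)
y = 0.7328

0.7328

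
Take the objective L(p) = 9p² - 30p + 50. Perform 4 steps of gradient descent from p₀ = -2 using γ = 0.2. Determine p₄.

-165.8912

L′(p) = 18p - 30
Step 1: L′(-2) = -66; p₁ = -2 − 0.2·(-66) = 11.2
Step 2: L′(11.2) = 171.6; p₂ = 11.2 − 0.2·171.6 = -23.12
Step 3: L′(-23.12) = -446.16; p₃ = -23.12 − 0.2·(-446.16) = 66.112
Step 4: L′(66.112) = 1160.016; p₄ = 66.112 − 0.2·1160.016 = -165.8912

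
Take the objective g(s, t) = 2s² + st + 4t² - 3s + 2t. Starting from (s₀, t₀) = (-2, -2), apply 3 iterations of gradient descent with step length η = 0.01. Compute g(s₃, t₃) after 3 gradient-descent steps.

19.37423026125

∇g = (4s + t - 3, s + 8t + 2)
(s₁, t₁) = (-2, -2) − 0.01·(-13, -16) = (-1.87, -1.84)
(s₂, t₂) = (-1.87, -1.84) − 0.01·(-12.32, -14.59) = (-1.7468, -1.6941)
(s₃, t₃) = (-1.7468, -1.6941) − 0.01·(-11.6813, -13.2996) = (-1.629987, -1.561104)
g(-1.629987, -1.561104) = 19.37423026125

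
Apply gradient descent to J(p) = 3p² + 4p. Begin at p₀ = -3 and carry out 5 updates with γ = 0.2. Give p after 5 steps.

J′(p) = 6p + 4
p₁ = -3 − 0.2·(-14) = -0.2
p₂ = -0.2 − 0.2·2.8 = -0.76
p₃ = -0.76 − 0.2·(-0.56) = -0.648
p₄ = -0.648 − 0.2·0.112 = -0.6704
p₅ = -0.6704 − 0.2·(-0.0224) = -0.66592

-0.66592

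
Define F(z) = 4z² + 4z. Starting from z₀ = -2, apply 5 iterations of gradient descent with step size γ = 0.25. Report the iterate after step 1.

1

F′(z) = 8z + 4
z₁ = -2 − 0.25·(-12) = 1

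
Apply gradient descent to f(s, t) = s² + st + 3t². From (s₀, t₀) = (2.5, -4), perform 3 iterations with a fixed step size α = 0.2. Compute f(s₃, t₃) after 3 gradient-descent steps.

∇f = (2s + t, s + 6t)
Step 1: at (2.5, -4), ∇f = (1, -21.5) → (2.5, -4) − 0.2·(1, -21.5) = (2.3, 0.3)
Step 2: at (2.3, 0.3), ∇f = (4.9, 4.1) → (2.3, 0.3) − 0.2·(4.9, 4.1) = (1.32, -0.52)
Step 3: at (1.32, -0.52), ∇f = (2.12, -1.8) → (1.32, -0.52) − 0.2·(2.12, -1.8) = (0.896, -0.16)
f(0.896, -0.16) = 0.736256

0.736256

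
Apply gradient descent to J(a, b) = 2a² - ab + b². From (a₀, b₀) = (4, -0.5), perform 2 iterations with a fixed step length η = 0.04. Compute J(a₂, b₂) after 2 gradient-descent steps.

∇J = (4a - b, -a + 2b)
(a₁, b₁) = (4, -0.5) − 0.04·(16.5, -5) = (3.34, -0.3)
(a₂, b₂) = (3.34, -0.3) − 0.04·(13.66, -3.94) = (2.7936, -0.1424)
J(2.7936, -0.1424) = 16.02648832

16.02648832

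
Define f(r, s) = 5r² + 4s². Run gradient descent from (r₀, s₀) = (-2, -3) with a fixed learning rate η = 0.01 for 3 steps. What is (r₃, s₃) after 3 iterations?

∇f = (10r, 8s)
(r₁, s₁) = (-2, -3) − 0.01·(-20, -24) = (-1.8, -2.76)
(r₂, s₂) = (-1.8, -2.76) − 0.01·(-18, -22.08) = (-1.62, -2.5392)
(r₃, s₃) = (-1.62, -2.5392) − 0.01·(-16.2, -20.3136) = (-1.458, -2.336064)

(-1.458, -2.336064)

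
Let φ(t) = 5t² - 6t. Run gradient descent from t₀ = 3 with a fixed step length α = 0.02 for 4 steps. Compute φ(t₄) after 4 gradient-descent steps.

φ′(t) = 10t - 6
t₁ = 3 − 0.02·24 = 2.52
t₂ = 2.52 − 0.02·19.2 = 2.136
t₃ = 2.136 − 0.02·15.36 = 1.8288
t₄ = 1.8288 − 0.02·12.288 = 1.58304
φ(1.58304) = 3.031838208

3.031838208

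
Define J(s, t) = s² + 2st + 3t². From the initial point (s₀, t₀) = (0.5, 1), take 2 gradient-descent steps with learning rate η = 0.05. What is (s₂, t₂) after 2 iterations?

∇J = (2s + 2t, 2s + 6t)
(s₁, t₁) = (0.5, 1) − 0.05·(3, 7) = (0.35, 0.65)
(s₂, t₂) = (0.35, 0.65) − 0.05·(2, 4.6) = (0.25, 0.42)

(0.25, 0.42)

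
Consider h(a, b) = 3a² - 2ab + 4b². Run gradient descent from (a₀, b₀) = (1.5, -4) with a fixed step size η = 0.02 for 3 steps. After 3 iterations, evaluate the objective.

24.714830416896

∇h = (6a - 2b, -2a + 8b)
(a₁, b₁) = (1.5, -4) − 0.02·(17, -35) = (1.16, -3.3)
(a₂, b₂) = (1.16, -3.3) − 0.02·(13.56, -28.72) = (0.8888, -2.7256)
(a₃, b₃) = (0.8888, -2.7256) − 0.02·(10.784, -23.5824) = (0.67312, -2.253952)
h(0.67312, -2.253952) = 24.714830416896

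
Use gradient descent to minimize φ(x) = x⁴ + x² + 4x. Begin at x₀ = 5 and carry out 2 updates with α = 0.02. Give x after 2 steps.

φ′(x) = 4x³ + 2x + 4
Step 1: φ′(5) = 514; x₁ = 5 − 0.02·514 = -5.28
Step 2: φ′(-5.28) = -595.351808; x₂ = -5.28 − 0.02·(-595.351808) = 6.62703616

6.62703616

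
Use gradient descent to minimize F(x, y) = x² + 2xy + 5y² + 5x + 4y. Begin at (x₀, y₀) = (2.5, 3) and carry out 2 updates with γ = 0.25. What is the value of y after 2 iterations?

9.875

∇F = (2x + 2y + 5, 2x + 10y + 4)
Step 1: at (2.5, 3), ∇F = (16, 39) → (2.5, 3) − 0.25·(16, 39) = (-1.5, -6.75)
Step 2: at (-1.5, -6.75), ∇F = (-11.5, -66.5) → (-1.5, -6.75) − 0.25·(-11.5, -66.5) = (1.375, 9.875)
y = 9.875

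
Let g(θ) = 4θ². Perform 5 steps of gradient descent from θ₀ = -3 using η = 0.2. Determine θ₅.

0.23328

g′(θ) = 8θ
Step 1: g′(-3) = -24; θ₁ = -3 − 0.2·(-24) = 1.8
Step 2: g′(1.8) = 14.4; θ₂ = 1.8 − 0.2·14.4 = -1.08
Step 3: g′(-1.08) = -8.64; θ₃ = -1.08 − 0.2·(-8.64) = 0.648
Step 4: g′(0.648) = 5.184; θ₄ = 0.648 − 0.2·5.184 = -0.3888
Step 5: g′(-0.3888) = -3.1104; θ₅ = -0.3888 − 0.2·(-3.1104) = 0.23328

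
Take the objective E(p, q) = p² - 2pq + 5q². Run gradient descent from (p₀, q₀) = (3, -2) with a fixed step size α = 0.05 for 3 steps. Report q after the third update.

0.168

∇E = (2p - 2q, -2p + 10q)
(p₁, q₁) = (3, -2) − 0.05·(10, -26) = (2.5, -0.7)
(p₂, q₂) = (2.5, -0.7) − 0.05·(6.4, -12) = (2.18, -0.1)
(p₃, q₃) = (2.18, -0.1) − 0.05·(4.56, -5.36) = (1.952, 0.168)
q = 0.168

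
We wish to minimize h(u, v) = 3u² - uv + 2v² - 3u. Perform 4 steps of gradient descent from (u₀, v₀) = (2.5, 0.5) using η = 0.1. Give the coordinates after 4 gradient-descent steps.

∇h = (6u - v - 3, -u + 4v)
(u₁, v₁) = (2.5, 0.5) − 0.1·(11.5, -0.5) = (1.35, 0.55)
(u₂, v₂) = (1.35, 0.55) − 0.1·(4.55, 0.85) = (0.895, 0.465)
(u₃, v₃) = (0.895, 0.465) − 0.1·(1.905, 0.965) = (0.7045, 0.3685)
(u₄, v₄) = (0.7045, 0.3685) − 0.1·(0.8585, 0.7695) = (0.61865, 0.29155)

(0.61865, 0.29155)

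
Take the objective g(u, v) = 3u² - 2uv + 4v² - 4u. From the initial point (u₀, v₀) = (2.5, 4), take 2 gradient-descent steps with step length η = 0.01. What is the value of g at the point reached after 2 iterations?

39.56976208

∇g = (6u - 2v - 4, -2u + 8v)
Step 1: at (2.5, 4), ∇g = (3, 27) → (2.5, 4) − 0.01·(3, 27) = (2.47, 3.73)
Step 2: at (2.47, 3.73), ∇g = (3.36, 24.9) → (2.47, 3.73) − 0.01·(3.36, 24.9) = (2.4364, 3.481)
g(2.4364, 3.481) = 39.56976208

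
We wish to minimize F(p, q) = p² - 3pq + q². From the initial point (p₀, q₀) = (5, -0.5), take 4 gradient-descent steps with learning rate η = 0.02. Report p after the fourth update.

4.23974736

∇F = (2p - 3q, -3p + 2q)
(p₁, q₁) = (5, -0.5) − 0.02·(11.5, -16) = (4.77, -0.18)
(p₂, q₂) = (4.77, -0.18) − 0.02·(10.08, -14.67) = (4.5684, 0.1134)
(p₃, q₃) = (4.5684, 0.1134) − 0.02·(8.7966, -13.4784) = (4.392468, 0.382968)
(p₄, q₄) = (4.392468, 0.382968) − 0.02·(7.636032, -12.411468) = (4.23974736, 0.63119736)
p = 4.23974736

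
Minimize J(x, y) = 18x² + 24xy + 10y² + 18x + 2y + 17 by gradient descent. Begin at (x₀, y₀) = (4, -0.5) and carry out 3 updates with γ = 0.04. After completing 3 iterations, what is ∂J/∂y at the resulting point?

-156.216832

∇J = (36x + 24y + 18, 24x + 20y + 2)
Step 1: at (4, -0.5), ∇J = (150, 88) → (4, -0.5) − 0.04·(150, 88) = (-2, -4.02)
Step 2: at (-2, -4.02), ∇J = (-150.48, -126.4) → (-2, -4.02) − 0.04·(-150.48, -126.4) = (4.0192, 1.036)
Step 3: at (4.0192, 1.036), ∇J = (187.5552, 119.1808) → (4.0192, 1.036) − 0.04·(187.5552, 119.1808) = (-3.483008, -3.731232)
∂J/∂y at (-3.483008, -3.731232) = -156.216832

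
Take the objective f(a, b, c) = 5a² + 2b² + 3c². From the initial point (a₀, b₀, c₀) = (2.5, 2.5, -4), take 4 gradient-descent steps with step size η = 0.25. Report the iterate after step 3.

∇f = (10a, 4b, 6c)
(a₁, b₁, c₁) = (2.5, 2.5, -4) − 0.25·(25, 10, -24) = (-3.75, 0, 2)
(a₂, b₂, c₂) = (-3.75, 0, 2) − 0.25·(-37.5, 0, 12) = (5.625, 0, -1)
(a₃, b₃, c₃) = (5.625, 0, -1) − 0.25·(56.25, 0, -6) = (-8.4375, 0, 0.5)

(-8.4375, 0, 0.5)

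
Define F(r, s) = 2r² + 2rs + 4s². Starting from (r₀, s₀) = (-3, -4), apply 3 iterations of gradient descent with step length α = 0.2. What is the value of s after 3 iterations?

∇F = (4r + 2s, 2r + 8s)
Step 1: at (-3, -4), ∇F = (-20, -38) → (-3, -4) − 0.2·(-20, -38) = (1, 3.6)
Step 2: at (1, 3.6), ∇F = (11.2, 30.8) → (1, 3.6) − 0.2·(11.2, 30.8) = (-1.24, -2.56)
Step 3: at (-1.24, -2.56), ∇F = (-10.08, -22.96) → (-1.24, -2.56) − 0.2·(-10.08, -22.96) = (0.776, 2.032)
s = 2.032

2.032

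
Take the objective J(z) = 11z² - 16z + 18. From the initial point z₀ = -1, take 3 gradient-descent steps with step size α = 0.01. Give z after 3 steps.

J′(z) = 22z - 16
z₁ = -1 − 0.01·(-38) = -0.62
z₂ = -0.62 − 0.01·(-29.64) = -0.3236
z₃ = -0.3236 − 0.01·(-23.1192) = -0.092408

-0.092408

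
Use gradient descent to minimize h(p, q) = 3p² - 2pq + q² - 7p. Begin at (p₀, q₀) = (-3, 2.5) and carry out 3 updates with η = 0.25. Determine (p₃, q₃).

(3.125, 0.75)

∇h = (6p - 2q - 7, -2p + 2q)
(p₁, q₁) = (-3, 2.5) − 0.25·(-30, 11) = (4.5, -0.25)
(p₂, q₂) = (4.5, -0.25) − 0.25·(20.5, -9.5) = (-0.625, 2.125)
(p₃, q₃) = (-0.625, 2.125) − 0.25·(-15, 5.5) = (3.125, 0.75)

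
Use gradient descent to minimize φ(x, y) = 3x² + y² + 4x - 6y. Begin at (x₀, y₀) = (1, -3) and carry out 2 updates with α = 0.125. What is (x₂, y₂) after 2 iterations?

(-0.5625, -0.375)

∇φ = (6x + 4, 2y - 6)
(x₁, y₁) = (1, -3) − 0.125·(10, -12) = (-0.25, -1.5)
(x₂, y₂) = (-0.25, -1.5) − 0.125·(2.5, -9) = (-0.5625, -0.375)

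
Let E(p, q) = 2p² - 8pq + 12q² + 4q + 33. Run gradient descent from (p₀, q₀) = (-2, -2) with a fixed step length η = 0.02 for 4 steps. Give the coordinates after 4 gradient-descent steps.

∇E = (4p - 8q, -8p + 24q + 4)
(p₁, q₁) = (-2, -2) − 0.02·(8, -28) = (-2.16, -1.44)
(p₂, q₂) = (-2.16, -1.44) − 0.02·(2.88, -13.28) = (-2.2176, -1.1744)
(p₃, q₃) = (-2.2176, -1.1744) − 0.02·(0.5248, -6.4448) = (-2.228096, -1.045504)
(p₄, q₄) = (-2.228096, -1.045504) − 0.02·(-0.548352, -3.267328) = (-2.21712896, -0.98015744)

(-2.21712896, -0.98015744)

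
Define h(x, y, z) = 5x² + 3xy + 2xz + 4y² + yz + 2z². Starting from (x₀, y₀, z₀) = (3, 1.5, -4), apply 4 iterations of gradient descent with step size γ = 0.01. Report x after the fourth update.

2.10513295

∇h = (10x + 3y + 2z, 3x + 8y + z, 2x + y + 4z)
(x₁, y₁, z₁) = (3, 1.5, -4) − 0.01·(26.5, 17, -8.5) = (2.735, 1.33, -3.915)
(x₂, y₂, z₂) = (2.735, 1.33, -3.915) − 0.01·(23.51, 14.93, -8.86) = (2.4999, 1.1807, -3.8264)
(x₃, y₃, z₃) = (2.4999, 1.1807, -3.8264) − 0.01·(20.8883, 13.1189, -9.1251) = (2.291017, 1.049511, -3.735149)
(x₄, y₄, z₄) = (2.291017, 1.049511, -3.735149) − 0.01·(18.588405, 11.53399, -9.309051) = (2.10513295, 0.9341711, -3.64205849)
x = 2.10513295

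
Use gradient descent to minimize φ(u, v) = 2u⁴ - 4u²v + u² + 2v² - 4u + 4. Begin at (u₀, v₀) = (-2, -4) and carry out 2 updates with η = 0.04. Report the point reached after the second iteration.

∇φ = (8u³ - 8uv + 2u - 4, -4u² + 4v)
(u₁, v₁) = (-2, -4) − 0.04·(-136, -32) = (3.44, -2.72)
(u₂, v₂) = (3.44, -2.72) − 0.04·(403.395072, -58.2144) = (-12.69580288, -0.391424)

(-12.69580288, -0.391424)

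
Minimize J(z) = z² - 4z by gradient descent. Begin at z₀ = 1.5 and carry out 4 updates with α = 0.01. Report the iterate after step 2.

1.5198

J′(z) = 2z - 4
Step 1: J′(1.5) = -1; z₁ = 1.5 − 0.01·(-1) = 1.51
Step 2: J′(1.51) = -0.98; z₂ = 1.51 − 0.01·(-0.98) = 1.5198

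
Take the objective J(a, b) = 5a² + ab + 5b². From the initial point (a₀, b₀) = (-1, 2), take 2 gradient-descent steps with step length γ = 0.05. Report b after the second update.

0.555

∇J = (10a + b, a + 10b)
Step 1: at (-1, 2), ∇J = (-8, 19) → (-1, 2) − 0.05·(-8, 19) = (-0.6, 1.05)
Step 2: at (-0.6, 1.05), ∇J = (-4.95, 9.9) → (-0.6, 1.05) − 0.05·(-4.95, 9.9) = (-0.3525, 0.555)
b = 0.555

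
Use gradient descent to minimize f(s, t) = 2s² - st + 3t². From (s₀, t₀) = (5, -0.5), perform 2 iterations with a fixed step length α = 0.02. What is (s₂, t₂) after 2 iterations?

∇f = (4s - t, -s + 6t)
Step 1: at (5, -0.5), ∇f = (20.5, -8) → (5, -0.5) − 0.02·(20.5, -8) = (4.59, -0.34)
Step 2: at (4.59, -0.34), ∇f = (18.7, -6.63) → (4.59, -0.34) − 0.02·(18.7, -6.63) = (4.216, -0.2074)

(4.216, -0.2074)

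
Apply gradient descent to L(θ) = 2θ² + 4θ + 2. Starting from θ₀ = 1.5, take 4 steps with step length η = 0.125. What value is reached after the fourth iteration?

-0.84375

L′(θ) = 4θ + 4
Step 1: L′(1.5) = 10; θ₁ = 1.5 − 0.125·10 = 0.25
Step 2: L′(0.25) = 5; θ₂ = 0.25 − 0.125·5 = -0.375
Step 3: L′(-0.375) = 2.5; θ₃ = -0.375 − 0.125·2.5 = -0.6875
Step 4: L′(-0.6875) = 1.25; θ₄ = -0.6875 − 0.125·1.25 = -0.84375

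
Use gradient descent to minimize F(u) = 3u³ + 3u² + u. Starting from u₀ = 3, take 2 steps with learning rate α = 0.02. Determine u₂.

0.68

F′(u) = 9u² + 6u + 1
u₁ = 3 − 0.02·100 = 1
u₂ = 1 − 0.02·16 = 0.68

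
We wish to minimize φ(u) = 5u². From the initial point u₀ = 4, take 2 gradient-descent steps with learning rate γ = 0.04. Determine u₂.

φ′(u) = 10u
u₁ = 4 − 0.04·40 = 2.4
u₂ = 2.4 − 0.04·24 = 1.44

1.44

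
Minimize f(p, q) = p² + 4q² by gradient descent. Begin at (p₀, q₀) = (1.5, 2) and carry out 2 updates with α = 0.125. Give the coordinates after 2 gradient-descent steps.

(0.84375, 0)

∇f = (2p, 8q)
(p₁, q₁) = (1.5, 2) − 0.125·(3, 16) = (1.125, 0)
(p₂, q₂) = (1.125, 0) − 0.125·(2.25, 0) = (0.84375, 0)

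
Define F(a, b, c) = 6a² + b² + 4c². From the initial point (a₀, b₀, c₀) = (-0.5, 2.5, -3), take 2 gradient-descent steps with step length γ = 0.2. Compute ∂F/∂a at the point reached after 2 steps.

∇F = (12a, 2b, 8c)
Step 1: at (-0.5, 2.5, -3), ∇F = (-6, 5, -24) → (-0.5, 2.5, -3) − 0.2·(-6, 5, -24) = (0.7, 1.5, 1.8)
Step 2: at (0.7, 1.5, 1.8), ∇F = (8.4, 3, 14.4) → (0.7, 1.5, 1.8) − 0.2·(8.4, 3, 14.4) = (-0.98, 0.9, -1.08)
∂F/∂a at (-0.98, 0.9, -1.08) = -11.76

-11.76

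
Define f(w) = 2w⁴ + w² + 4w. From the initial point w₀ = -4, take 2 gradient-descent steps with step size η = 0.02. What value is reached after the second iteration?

-34.40255488

f′(w) = 8w³ + 2w + 4
Step 1: f′(-4) = -516; w₁ = -4 − 0.02·(-516) = 6.32
Step 2: f′(6.32) = 2036.127744; w₂ = 6.32 − 0.02·2036.127744 = -34.40255488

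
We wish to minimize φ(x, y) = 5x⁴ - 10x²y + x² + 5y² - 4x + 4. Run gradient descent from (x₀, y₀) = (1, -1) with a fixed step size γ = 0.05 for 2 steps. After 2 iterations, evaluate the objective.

4.301936619605

∇φ = (20x³ - 20xy + 2x - 4, -10x² + 10y)
(x₁, y₁) = (1, -1) − 0.05·(38, -20) = (-0.9, 0)
(x₂, y₂) = (-0.9, 0) − 0.05·(-20.38, -8.1) = (0.119, 0.405)
φ(0.119, 0.405) = 4.301936619605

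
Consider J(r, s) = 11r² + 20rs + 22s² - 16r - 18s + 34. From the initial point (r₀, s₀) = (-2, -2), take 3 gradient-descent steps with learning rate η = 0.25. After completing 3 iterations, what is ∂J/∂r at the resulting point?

195495

∇J = (22r + 20s - 16, 20r + 44s - 18)
(r₁, s₁) = (-2, -2) − 0.25·(-100, -146) = (23, 34.5)
(r₂, s₂) = (23, 34.5) − 0.25·(1180, 1960) = (-272, -455.5)
(r₃, s₃) = (-272, -455.5) − 0.25·(-15110, -25500) = (3505.5, 5919.5)
∂J/∂r at (3505.5, 5919.5) = 195495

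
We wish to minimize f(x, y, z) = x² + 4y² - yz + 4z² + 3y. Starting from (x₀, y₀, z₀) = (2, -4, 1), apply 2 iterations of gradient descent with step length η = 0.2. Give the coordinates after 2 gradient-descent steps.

∇f = (2x, 8y - z + 3, -y + 8z)
Step 1: at (2, -4, 1), ∇f = (4, -30, 12) → (2, -4, 1) − 0.2·(4, -30, 12) = (1.2, 2, -1.4)
Step 2: at (1.2, 2, -1.4), ∇f = (2.4, 20.4, -13.2) → (1.2, 2, -1.4) − 0.2·(2.4, 20.4, -13.2) = (0.72, -2.08, 1.24)

(0.72, -2.08, 1.24)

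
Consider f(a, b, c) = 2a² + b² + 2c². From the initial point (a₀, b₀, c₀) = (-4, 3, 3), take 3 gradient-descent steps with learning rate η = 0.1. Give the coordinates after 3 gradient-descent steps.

∇f = (4a, 2b, 4c)
(a₁, b₁, c₁) = (-4, 3, 3) − 0.1·(-16, 6, 12) = (-2.4, 2.4, 1.8)
(a₂, b₂, c₂) = (-2.4, 2.4, 1.8) − 0.1·(-9.6, 4.8, 7.2) = (-1.44, 1.92, 1.08)
(a₃, b₃, c₃) = (-1.44, 1.92, 1.08) − 0.1·(-5.76, 3.84, 4.32) = (-0.864, 1.536, 0.648)

(-0.864, 1.536, 0.648)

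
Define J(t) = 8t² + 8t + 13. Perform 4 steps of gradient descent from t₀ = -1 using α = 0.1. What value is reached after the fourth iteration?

-0.5648

J′(t) = 16t + 8
Step 1: J′(-1) = -8; t₁ = -1 − 0.1·(-8) = -0.2
Step 2: J′(-0.2) = 4.8; t₂ = -0.2 − 0.1·4.8 = -0.68
Step 3: J′(-0.68) = -2.88; t₃ = -0.68 − 0.1·(-2.88) = -0.392
Step 4: J′(-0.392) = 1.728; t₄ = -0.392 − 0.1·1.728 = -0.5648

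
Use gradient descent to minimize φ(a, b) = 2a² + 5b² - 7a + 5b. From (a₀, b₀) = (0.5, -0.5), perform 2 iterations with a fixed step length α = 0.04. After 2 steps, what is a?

∇φ = (4a - 7, 10b + 5)
Step 1: at (0.5, -0.5), ∇φ = (-5, 0) → (0.5, -0.5) − 0.04·(-5, 0) = (0.7, -0.5)
Step 2: at (0.7, -0.5), ∇φ = (-4.2, 0) → (0.7, -0.5) − 0.04·(-4.2, 0) = (0.868, -0.5)
a = 0.868

0.868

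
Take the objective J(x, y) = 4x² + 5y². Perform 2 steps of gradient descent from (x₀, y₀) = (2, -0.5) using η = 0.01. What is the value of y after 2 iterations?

-0.405

∇J = (8x, 10y)
Step 1: at (2, -0.5), ∇J = (16, -5) → (2, -0.5) − 0.01·(16, -5) = (1.84, -0.45)
Step 2: at (1.84, -0.45), ∇J = (14.72, -4.5) → (1.84, -0.45) − 0.01·(14.72, -4.5) = (1.6928, -0.405)
y = -0.405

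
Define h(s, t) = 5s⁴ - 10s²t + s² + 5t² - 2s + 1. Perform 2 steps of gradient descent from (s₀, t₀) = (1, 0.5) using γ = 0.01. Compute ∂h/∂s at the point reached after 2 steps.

∇h = (20s³ - 20st + 2s - 2, -10s² + 10t)
(s₁, t₁) = (1, 0.5) − 0.01·(10, -5) = (0.9, 0.55)
(s₂, t₂) = (0.9, 0.55) − 0.01·(4.48, -2.6) = (0.8552, 0.576)
∂h/∂s at (0.8552, 0.576) = 2.36779785216

2.36779785216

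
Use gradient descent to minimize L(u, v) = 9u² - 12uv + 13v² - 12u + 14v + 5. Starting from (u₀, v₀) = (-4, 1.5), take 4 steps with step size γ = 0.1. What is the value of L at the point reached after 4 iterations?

394154.66246144

∇L = (18u - 12v - 12, -12u + 26v + 14)
(u₁, v₁) = (-4, 1.5) − 0.1·(-102, 101) = (6.2, -8.6)
(u₂, v₂) = (6.2, -8.6) − 0.1·(202.8, -284) = (-14.08, 19.8)
(u₃, v₃) = (-14.08, 19.8) − 0.1·(-503.04, 697.76) = (36.224, -49.976)
(u₄, v₄) = (36.224, -49.976) − 0.1·(1239.744, -1720.064) = (-87.7504, 122.0304)
L(-87.7504, 122.0304) = 394154.66246144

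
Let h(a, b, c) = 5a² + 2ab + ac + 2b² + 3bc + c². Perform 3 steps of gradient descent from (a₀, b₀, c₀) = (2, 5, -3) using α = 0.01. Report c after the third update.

∇h = (10a + 2b + c, 2a + 4b + 3c, a + 3b + 2c)
(a₁, b₁, c₁) = (2, 5, -3) − 0.01·(27, 15, 11) = (1.73, 4.85, -3.11)
(a₂, b₂, c₂) = (1.73, 4.85, -3.11) − 0.01·(23.89, 13.53, 10.06) = (1.4911, 4.7147, -3.2106)
(a₃, b₃, c₃) = (1.4911, 4.7147, -3.2106) − 0.01·(21.1298, 12.2092, 9.214) = (1.279802, 4.592608, -3.30274)
c = -3.30274

-3.30274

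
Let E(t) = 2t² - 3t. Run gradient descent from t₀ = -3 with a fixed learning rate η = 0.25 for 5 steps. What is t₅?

0.75

E′(t) = 4t - 3
Step 1: E′(-3) = -15; t₁ = -3 − 0.25·(-15) = 0.75
Step 2: E′(0.75) = 0; t₂ = 0.75 − 0.25·0 = 0.75
Step 3: E′(0.75) = 0; t₃ = 0.75 − 0.25·0 = 0.75
Step 4: E′(0.75) = 0; t₄ = 0.75 − 0.25·0 = 0.75
Step 5: E′(0.75) = 0; t₅ = 0.75 − 0.25·0 = 0.75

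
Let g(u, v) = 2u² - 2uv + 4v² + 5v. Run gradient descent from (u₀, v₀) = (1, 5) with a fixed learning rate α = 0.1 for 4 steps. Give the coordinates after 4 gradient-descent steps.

∇g = (4u - 2v, -2u + 8v + 5)
(u₁, v₁) = (1, 5) − 0.1·(-6, 43) = (1.6, 0.7)
(u₂, v₂) = (1.6, 0.7) − 0.1·(5, 7.4) = (1.1, -0.04)
(u₃, v₃) = (1.1, -0.04) − 0.1·(4.48, 2.48) = (0.652, -0.288)
(u₄, v₄) = (0.652, -0.288) − 0.1·(3.184, 1.392) = (0.3336, -0.4272)

(0.3336, -0.4272)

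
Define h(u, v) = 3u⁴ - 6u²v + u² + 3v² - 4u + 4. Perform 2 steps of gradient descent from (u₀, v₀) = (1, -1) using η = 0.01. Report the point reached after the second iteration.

(0.66508576, -0.790696)

∇h = (12u³ - 12uv + 2u - 4, -6u² + 6v)
Step 1: at (1, -1), ∇h = (22, -12) → (1, -1) − 0.01·(22, -12) = (0.78, -0.88)
Step 2: at (0.78, -0.88), ∇h = (11.491424, -8.9304) → (0.78, -0.88) − 0.01·(11.491424, -8.9304) = (0.66508576, -0.790696)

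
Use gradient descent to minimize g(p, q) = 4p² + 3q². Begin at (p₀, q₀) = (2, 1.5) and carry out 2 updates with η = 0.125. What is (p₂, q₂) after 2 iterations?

(0, 0.09375)

∇g = (8p, 6q)
Step 1: at (2, 1.5), ∇g = (16, 9) → (2, 1.5) − 0.125·(16, 9) = (0, 0.375)
Step 2: at (0, 0.375), ∇g = (0, 2.25) → (0, 0.375) − 0.125·(0, 2.25) = (0, 0.09375)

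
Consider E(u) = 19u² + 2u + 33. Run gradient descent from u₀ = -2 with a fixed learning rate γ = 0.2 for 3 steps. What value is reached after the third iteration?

559.808

E′(u) = 38u + 2
Step 1: E′(-2) = -74; u₁ = -2 − 0.2·(-74) = 12.8
Step 2: E′(12.8) = 488.4; u₂ = 12.8 − 0.2·488.4 = -84.88
Step 3: E′(-84.88) = -3223.44; u₃ = -84.88 − 0.2·(-3223.44) = 559.808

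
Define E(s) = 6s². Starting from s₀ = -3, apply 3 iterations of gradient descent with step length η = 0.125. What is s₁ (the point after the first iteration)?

1.5

E′(s) = 12s
s₁ = -3 − 0.125·(-36) = 1.5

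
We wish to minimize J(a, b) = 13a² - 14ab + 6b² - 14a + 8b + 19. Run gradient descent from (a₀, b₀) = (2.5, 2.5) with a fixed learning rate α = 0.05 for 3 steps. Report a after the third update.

∇J = (26a - 14b - 14, -14a + 12b + 8)
Step 1: at (2.5, 2.5), ∇J = (16, 3) → (2.5, 2.5) − 0.05·(16, 3) = (1.7, 2.35)
Step 2: at (1.7, 2.35), ∇J = (-2.7, 12.4) → (1.7, 2.35) − 0.05·(-2.7, 12.4) = (1.835, 1.73)
Step 3: at (1.835, 1.73), ∇J = (9.49, 3.07) → (1.835, 1.73) − 0.05·(9.49, 3.07) = (1.3605, 1.5765)
a = 1.3605

1.3605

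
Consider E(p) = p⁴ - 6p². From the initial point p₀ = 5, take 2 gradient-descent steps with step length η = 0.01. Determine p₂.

0.66336

E′(p) = 4p³ - 12p
Step 1: E′(5) = 440; p₁ = 5 − 0.01·440 = 0.6
Step 2: E′(0.6) = -6.336; p₂ = 0.6 − 0.01·(-6.336) = 0.66336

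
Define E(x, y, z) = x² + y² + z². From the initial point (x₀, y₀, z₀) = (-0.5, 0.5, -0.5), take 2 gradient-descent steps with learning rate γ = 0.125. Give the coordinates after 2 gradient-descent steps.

(-0.28125, 0.28125, -0.28125)

∇E = (2x, 2y, 2z)
(x₁, y₁, z₁) = (-0.5, 0.5, -0.5) − 0.125·(-1, 1, -1) = (-0.375, 0.375, -0.375)
(x₂, y₂, z₂) = (-0.375, 0.375, -0.375) − 0.125·(-0.75, 0.75, -0.75) = (-0.28125, 0.28125, -0.28125)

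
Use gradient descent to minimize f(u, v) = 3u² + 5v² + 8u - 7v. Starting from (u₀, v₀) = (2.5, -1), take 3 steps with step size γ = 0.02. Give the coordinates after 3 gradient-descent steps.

∇f = (6u + 8, 10v - 7)
Step 1: at (2.5, -1), ∇f = (23, -17) → (2.5, -1) − 0.02·(23, -17) = (2.04, -0.66)
Step 2: at (2.04, -0.66), ∇f = (20.24, -13.6) → (2.04, -0.66) − 0.02·(20.24, -13.6) = (1.6352, -0.388)
Step 3: at (1.6352, -0.388), ∇f = (17.8112, -10.88) → (1.6352, -0.388) − 0.02·(17.8112, -10.88) = (1.278976, -0.1704)

(1.278976, -0.1704)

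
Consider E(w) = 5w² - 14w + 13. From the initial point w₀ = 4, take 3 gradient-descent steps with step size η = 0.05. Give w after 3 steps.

E′(w) = 10w - 14
w₁ = 4 − 0.05·26 = 2.7
w₂ = 2.7 − 0.05·13 = 2.05
w₃ = 2.05 − 0.05·6.5 = 1.725

1.725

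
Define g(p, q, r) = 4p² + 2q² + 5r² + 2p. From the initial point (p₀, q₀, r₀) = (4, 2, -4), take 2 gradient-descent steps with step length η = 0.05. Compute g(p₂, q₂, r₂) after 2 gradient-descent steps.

∇g = (8p + 2, 4q, 10r)
Step 1: at (4, 2, -4), ∇g = (34, 8, -40) → (4, 2, -4) − 0.05·(34, 8, -40) = (2.3, 1.6, -2)
Step 2: at (2.3, 1.6, -2), ∇g = (20.4, 6.4, -20) → (2.3, 1.6, -2) − 0.05·(20.4, 6.4, -20) = (1.28, 1.28, -1)
g(1.28, 1.28, -1) = 17.3904

17.3904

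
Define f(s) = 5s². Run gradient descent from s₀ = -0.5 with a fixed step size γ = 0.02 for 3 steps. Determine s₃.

-0.256

f′(s) = 10s
Step 1: f′(-0.5) = -5; s₁ = -0.5 − 0.02·(-5) = -0.4
Step 2: f′(-0.4) = -4; s₂ = -0.4 − 0.02·(-4) = -0.32
Step 3: f′(-0.32) = -3.2; s₃ = -0.32 − 0.02·(-3.2) = -0.256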